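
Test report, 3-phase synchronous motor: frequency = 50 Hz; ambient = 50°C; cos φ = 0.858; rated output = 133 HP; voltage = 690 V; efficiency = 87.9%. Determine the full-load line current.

110 A

P_out = 133 × 746 = 99218 W
P_in = P_out / η = 99218 / 0.879 = 112876 W
I_L = P_in / (√3·V_L·cosφ) = 112876 / (1.732 × 690 × 0.858) = 110 A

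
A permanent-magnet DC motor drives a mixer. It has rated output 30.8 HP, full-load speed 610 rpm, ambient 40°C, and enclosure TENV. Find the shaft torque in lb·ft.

P_out = 30.8 × 746 = 22977 W
ω = 2π × 610/60 = 63.88 rad/s
τ = P_out/ω = 22977/63.88 = 359.7 N·m
In lb·ft: 359.7/1.356 = 265 lb·ft

265 lb·ft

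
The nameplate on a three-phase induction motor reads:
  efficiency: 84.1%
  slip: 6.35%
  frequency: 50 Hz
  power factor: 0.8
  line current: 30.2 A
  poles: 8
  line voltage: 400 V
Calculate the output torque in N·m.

P_in = √3·V·I·cosφ = 1.732 × 400 × 30.2 × 0.8 = 16738 W
P_out = η·P_in = 0.841 × 16738 = 14077 W
n_s = 120×50/8 = 750 rpm; n = 750×(1−0.0635) = 702 rpm
ω = 2π×702/60 = 73.51 rad/s
τ = P_out/ω = 14077/73.51 = 191 N·m

191 N·m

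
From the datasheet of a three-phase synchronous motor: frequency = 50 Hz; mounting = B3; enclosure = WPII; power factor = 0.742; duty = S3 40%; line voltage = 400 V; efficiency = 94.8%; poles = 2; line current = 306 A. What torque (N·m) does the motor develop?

475 N·m

P_in = √3·V·I·cosφ = 1.732 × 400 × 306 × 0.742 = 157302 W
P_out = η·P_in = 0.948 × 157302 = 149122 W
n = n_s = 120×50/2 = 3000 rpm (synchronous)
ω = 2π×3000/60 = 314.2 rad/s
τ = P_out/ω = 149122/314.2 = 475 N·m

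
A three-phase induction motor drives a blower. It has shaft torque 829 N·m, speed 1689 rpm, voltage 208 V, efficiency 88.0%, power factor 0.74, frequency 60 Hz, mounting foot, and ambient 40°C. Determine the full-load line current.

ω = 2π×1689/60 = 176.9 rad/s; P_out = τω = 829 × 176.9 = 146650 W
P_in = P_out / η = 146650 / 0.880 = 166648 W
I_L = P_in / (√3·V_L·cosφ) = 166648 / (1.732 × 208 × 0.74) = 625 A

625 A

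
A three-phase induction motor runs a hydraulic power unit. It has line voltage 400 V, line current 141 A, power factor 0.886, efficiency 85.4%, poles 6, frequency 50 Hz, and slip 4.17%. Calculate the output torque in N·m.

737 N·m

P_in = √3·V·I·cosφ = 1.732 × 400 × 141 × 0.886 = 86549 W
P_out = η·P_in = 0.854 × 86549 = 73913 W
n_s = 120×50/6 = 1000 rpm; n = 1000×(1−0.0417) = 958 rpm
ω = 2π×958/60 = 100.3 rad/s
τ = P_out/ω = 73913/100.3 = 737 N·m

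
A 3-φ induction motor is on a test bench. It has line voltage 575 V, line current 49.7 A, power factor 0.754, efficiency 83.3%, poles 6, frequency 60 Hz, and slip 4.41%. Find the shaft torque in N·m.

259 N·m

P_in = √3·V·I·cosφ = 1.732 × 575 × 49.7 × 0.754 = 37320 W
P_out = η·P_in = 0.833 × 37320 = 31088 W
n_s = 120×60/6 = 1200 rpm; n = 1200×(1−0.0441) = 1147 rpm
ω = 2π×1147/60 = 120.1 rad/s
τ = P_out/ω = 31088/120.1 = 259 N·m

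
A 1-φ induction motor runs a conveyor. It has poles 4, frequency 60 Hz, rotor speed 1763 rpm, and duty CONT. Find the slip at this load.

n_s = 120f/p = 120×60/4 = 1800 rpm
s = (n_s − n)/n_s = (1800 − 1763)/1800 = 0.0206

2.06 %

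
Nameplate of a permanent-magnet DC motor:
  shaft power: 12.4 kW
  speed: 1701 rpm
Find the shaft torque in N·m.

69.6 N·m

ω = 2π × 1701/60 = 178.1 rad/s
τ = P/ω = 12400/178.1 = 69.6 N·m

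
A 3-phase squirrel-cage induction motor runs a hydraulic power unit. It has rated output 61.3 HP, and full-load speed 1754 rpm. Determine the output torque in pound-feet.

P_out = 61.3 × 746 = 45730 W
ω = 2π × 1754/60 = 183.7 rad/s
τ = P_out/ω = 45730/183.7 = 248.9 N·m
In lb·ft: 248.9/1.356 = 184 lb·ft

184 lb·ft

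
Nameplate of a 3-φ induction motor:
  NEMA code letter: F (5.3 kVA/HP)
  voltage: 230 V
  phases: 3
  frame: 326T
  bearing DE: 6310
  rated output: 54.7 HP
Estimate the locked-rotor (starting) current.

S_LR = 5.3 × 54.7 = 289.91 kVA
I_LR = S_LR/(√3·V_L) = 289910/(1.732×230) = 728 A

728 A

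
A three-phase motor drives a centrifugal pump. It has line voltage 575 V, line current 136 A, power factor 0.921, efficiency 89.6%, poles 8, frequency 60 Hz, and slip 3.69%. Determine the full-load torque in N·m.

P_in = √3·V·I·cosφ = 1.732 × 575 × 136 × 0.921 = 124742 W
P_out = η·P_in = 0.896 × 124742 = 111769 W
n_s = 120×60/8 = 900 rpm; n = 900×(1−0.0369) = 867 rpm
ω = 2π×867/60 = 90.79 rad/s
τ = P_out/ω = 111769/90.79 = 1230 N·m

1230 N·m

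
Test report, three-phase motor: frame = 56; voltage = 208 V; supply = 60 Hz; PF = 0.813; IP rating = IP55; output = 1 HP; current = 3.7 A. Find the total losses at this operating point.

P_in = √3·V·I·cosφ = 1.732×208×3.7×0.813 = 1084 W
P_out = 1×746 = 746 W
Losses = P_in − P_out = 1084 − 746 = 338 W

338 W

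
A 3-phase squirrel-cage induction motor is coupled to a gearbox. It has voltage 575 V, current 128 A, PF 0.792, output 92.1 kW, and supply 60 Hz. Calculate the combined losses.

8860 W

P_in = √3·V·I·cosφ = 1.732×575×128×0.792 = 100960 W
P_out = 92100 W
Losses = P_in − P_out = 100960 − 92100 = 8860 W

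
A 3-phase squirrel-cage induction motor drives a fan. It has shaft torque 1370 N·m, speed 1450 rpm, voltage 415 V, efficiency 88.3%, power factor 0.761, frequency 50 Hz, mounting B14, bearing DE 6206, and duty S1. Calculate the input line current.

ω = 2π×1450/60 = 151.8 rad/s; P_out = τω = 1370 × 151.8 = 207966 W
P_in = P_out / η = 207966 / 0.883 = 235522 W
I_L = P_in / (√3·V_L·cosφ) = 235522 / (1.732 × 415 × 0.761) = 431 A

431 A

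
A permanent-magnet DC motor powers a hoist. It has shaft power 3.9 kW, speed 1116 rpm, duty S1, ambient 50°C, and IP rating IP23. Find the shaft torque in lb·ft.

ω = 2π × 1116/60 = 116.9 rad/s
τ = P/ω = 3900/116.9 = 33.36 N·m
In lb·ft: 33.36/1.356 = 24.6 lb·ft

24.6 lb·ft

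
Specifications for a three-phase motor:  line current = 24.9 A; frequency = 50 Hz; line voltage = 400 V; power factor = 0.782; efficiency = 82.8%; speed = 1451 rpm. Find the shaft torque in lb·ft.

P_in = √3·V·I·cosφ = 1.732 × 400 × 24.9 × 0.782 = 13490 W
P_out = η·P_in = 0.828 × 13490 = 11170 W
n = 1451 rpm
ω = 2π×1451/60 = 151.9 rad/s
τ = P_out/ω = 11170/151.9 = 73.54 N·m
In lb·ft: 73.54/1.356 = 54.2 lb·ft

54.2 lb·ft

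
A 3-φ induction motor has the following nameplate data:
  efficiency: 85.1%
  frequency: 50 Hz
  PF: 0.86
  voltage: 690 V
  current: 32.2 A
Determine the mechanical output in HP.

37.8 HP

P_in = √3·V·I·cosφ = 1.732 × 690 × 32.2 × 0.86 = 33094 W
P_out = η·P_in = 0.851 × 33094 = 28163 W
= 28163/746 = 37.8 HP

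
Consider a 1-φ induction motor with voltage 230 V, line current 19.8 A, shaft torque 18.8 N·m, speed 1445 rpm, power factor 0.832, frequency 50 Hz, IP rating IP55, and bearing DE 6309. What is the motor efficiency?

ω = 2π × 1445/60 = 151.3 rad/s; P_out = τω = 18.8 × 151.3 = 2844 W
P_in = V·I·cosφ = 230 × 19.8 × 0.832 = 3789 W
η = P_out / P_in = 2844 / 3789 = 0.751 = 75.1%

75.1 %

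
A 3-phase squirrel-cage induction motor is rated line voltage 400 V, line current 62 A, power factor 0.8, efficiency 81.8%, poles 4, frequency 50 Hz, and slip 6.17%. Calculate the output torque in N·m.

P_in = √3·V·I·cosφ = 1.732 × 400 × 62 × 0.8 = 34363 W
P_out = η·P_in = 0.818 × 34363 = 28109 W
n_s = 120×50/4 = 1500 rpm; n = 1500×(1−0.0617) = 1407 rpm
ω = 2π×1407/60 = 147.3 rad/s
τ = P_out/ω = 28109/147.3 = 191 N·m

191 N·m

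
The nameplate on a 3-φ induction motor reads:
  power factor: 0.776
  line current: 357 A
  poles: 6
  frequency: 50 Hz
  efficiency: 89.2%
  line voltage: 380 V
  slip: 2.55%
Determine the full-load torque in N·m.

P_in = √3·V·I·cosφ = 1.732 × 380 × 357 × 0.776 = 182331 W
P_out = η·P_in = 0.892 × 182331 = 162639 W
n_s = 120×50/6 = 1000 rpm; n = 1000×(1−0.0255) = 975 rpm
ω = 2π×975/60 = 102.1 rad/s
τ = P_out/ω = 162639/102.1 = 1590 N·m

1590 N·m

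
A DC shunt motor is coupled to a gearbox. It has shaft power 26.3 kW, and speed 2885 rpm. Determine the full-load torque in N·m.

87.1 N·m

ω = 2π × 2885/60 = 302.1 rad/s
τ = P/ω = 26300/302.1 = 87.1 N·m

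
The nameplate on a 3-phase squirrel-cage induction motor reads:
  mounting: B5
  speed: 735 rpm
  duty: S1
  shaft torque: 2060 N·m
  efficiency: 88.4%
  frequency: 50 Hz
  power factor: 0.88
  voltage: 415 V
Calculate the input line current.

284 A

ω = 2π×735/60 = 76.97 rad/s; P_out = τω = 2060 × 76.97 = 158558 W
P_in = P_out / η = 158558 / 0.884 = 179364 W
I_L = P_in / (√3·V_L·cosφ) = 179364 / (1.732 × 415 × 0.88) = 284 A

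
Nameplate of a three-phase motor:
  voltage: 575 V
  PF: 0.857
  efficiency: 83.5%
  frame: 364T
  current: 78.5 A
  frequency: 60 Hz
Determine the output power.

55.9 kW

P_in = √3·V·I·cosφ = 1.732 × 575 × 78.5 × 0.857 = 66999 W
P_out = η·P_in = 0.835 × 66999 = 55944 W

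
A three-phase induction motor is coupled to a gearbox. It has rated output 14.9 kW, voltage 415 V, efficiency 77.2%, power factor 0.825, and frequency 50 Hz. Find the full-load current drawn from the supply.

P_out = 14.9 kW = 14900 W
P_in = P_out / η = 14900 / 0.772 = 19301 W
I_L = P_in / (√3·V_L·cosφ) = 19301 / (1.732 × 415 × 0.825) = 32.5 A

32.5 A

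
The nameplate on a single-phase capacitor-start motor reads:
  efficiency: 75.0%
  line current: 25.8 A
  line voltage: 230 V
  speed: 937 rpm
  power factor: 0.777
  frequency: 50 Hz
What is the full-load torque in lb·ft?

P_in = V·I·cosφ = 230 × 25.8 × 0.777 = 4611 W
P_out = η·P_in = 0.75 × 4611 = 3458 W
n = 937 rpm
ω = 2π×937/60 = 98.12 rad/s
τ = P_out/ω = 3458/98.12 = 35.24 N·m
In lb·ft: 35.24/1.356 = 26 lb·ft

26 lb·ft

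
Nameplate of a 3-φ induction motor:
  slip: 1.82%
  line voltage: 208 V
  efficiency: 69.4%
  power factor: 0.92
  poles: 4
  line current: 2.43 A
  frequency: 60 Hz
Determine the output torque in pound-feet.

2.23 lb·ft

P_in = √3·V·I·cosφ = 1.732 × 208 × 2.43 × 0.92 = 805 W
P_out = η·P_in = 0.694 × 805 = 559 W
n_s = 120×60/4 = 1800 rpm; n = 1800×(1−0.0182) = 1767 rpm
ω = 2π×1767/60 = 185 rad/s
τ = P_out/ω = 559/185 = 3.022 N·m
In lb·ft: 3.022/1.356 = 2.23 lb·ft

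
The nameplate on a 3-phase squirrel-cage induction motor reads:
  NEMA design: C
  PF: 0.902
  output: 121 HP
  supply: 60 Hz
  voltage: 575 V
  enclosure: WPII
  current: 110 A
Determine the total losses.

P_in = √3·V·I·cosφ = 1.732×575×110×0.902 = 98813 W
P_out = 121×746 = 90266 W
Losses = P_in − P_out = 98813 − 90266 = 8547 W

8.55 kW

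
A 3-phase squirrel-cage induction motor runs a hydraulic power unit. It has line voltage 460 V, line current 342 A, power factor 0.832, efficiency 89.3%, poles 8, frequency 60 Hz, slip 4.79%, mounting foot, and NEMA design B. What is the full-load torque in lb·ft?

P_in = √3·V·I·cosφ = 1.732 × 460 × 342 × 0.832 = 226702 W
P_out = η·P_in = 0.893 × 226702 = 202445 W
n_s = 120×60/8 = 900 rpm; n = 900×(1−0.0479) = 857 rpm
ω = 2π×857/60 = 89.74 rad/s
τ = P_out/ω = 202445/89.74 = 2256 N·m
In lb·ft: 2256/1.356 = 1660 lb·ft

1660 lb·ft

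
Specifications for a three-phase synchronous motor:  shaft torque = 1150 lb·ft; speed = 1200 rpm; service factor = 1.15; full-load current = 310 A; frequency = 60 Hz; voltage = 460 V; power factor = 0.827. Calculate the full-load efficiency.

95.9 %

τ = 1150 lb·ft × 1.356 = 1559 N·m
ω = 2π × 1200/60 = 125.7 rad/s; P_out = τω = 1559 × 125.7 = 195966 W
P_in = √3·V_L·I_L·cosφ = 1.732 × 460 × 310 × 0.827 = 204255 W
η = P_out / P_in = 195966 / 204255 = 0.959 = 95.9%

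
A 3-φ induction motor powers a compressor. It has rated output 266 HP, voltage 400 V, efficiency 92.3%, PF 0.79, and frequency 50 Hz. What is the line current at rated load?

393 A

P_out = 266 × 746 = 198436 W
P_in = P_out / η = 198436 / 0.923 = 214990 W
I_L = P_in / (√3·V_L·cosφ) = 214990 / (1.732 × 400 × 0.79) = 393 A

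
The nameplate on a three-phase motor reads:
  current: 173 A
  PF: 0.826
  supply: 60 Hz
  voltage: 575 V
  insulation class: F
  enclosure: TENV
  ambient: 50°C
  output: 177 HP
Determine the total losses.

P_in = √3·V·I·cosφ = 1.732×575×173×0.826 = 142312 W
P_out = 177×746 = 132042 W
Losses = P_in − P_out = 142312 − 132042 = 10270 W

10300 W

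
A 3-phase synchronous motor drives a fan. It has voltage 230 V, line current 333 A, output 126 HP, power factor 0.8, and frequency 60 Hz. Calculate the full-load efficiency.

P_out = 126 × 746 = 93996 W
P_in = √3·V_L·I_L·cosφ = 1.732 × 230 × 333 × 0.8 = 106123 W
η = P_out / P_in = 93996 / 106123 = 0.886 = 88.6%

88.6 %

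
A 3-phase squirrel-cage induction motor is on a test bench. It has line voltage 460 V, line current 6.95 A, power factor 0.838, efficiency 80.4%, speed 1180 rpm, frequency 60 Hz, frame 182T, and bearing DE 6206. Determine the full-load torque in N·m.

30.2 N·m

P_in = √3·V·I·cosφ = 1.732 × 460 × 6.95 × 0.838 = 4640 W
P_out = η·P_in = 0.804 × 4640 = 3731 W
n = 1180 rpm
ω = 2π×1180/60 = 123.6 rad/s
τ = P_out/ω = 3731/123.6 = 30.2 N·m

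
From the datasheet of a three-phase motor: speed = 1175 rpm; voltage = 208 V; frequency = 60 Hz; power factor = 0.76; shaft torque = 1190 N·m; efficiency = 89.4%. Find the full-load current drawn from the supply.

ω = 2π×1175/60 = 123 rad/s; P_out = τω = 1190 × 123 = 146370 W
P_in = P_out / η = 146370 / 0.894 = 163725 W
I_L = P_in / (√3·V_L·cosφ) = 163725 / (1.732 × 208 × 0.76) = 598 A

598 A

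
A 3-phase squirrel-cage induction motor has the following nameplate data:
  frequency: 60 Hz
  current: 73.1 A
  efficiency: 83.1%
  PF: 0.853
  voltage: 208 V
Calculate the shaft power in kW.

P_in = √3·V·I·cosφ = 1.732 × 208 × 73.1 × 0.853 = 22464 W
P_out = η·P_in = 0.831 × 22464 = 18668 W

18.7 kW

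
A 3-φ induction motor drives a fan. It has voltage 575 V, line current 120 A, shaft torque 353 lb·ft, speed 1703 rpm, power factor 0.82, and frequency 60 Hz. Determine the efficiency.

87.1 %

τ = 353 lb·ft × 1.356 = 478.7 N·m
ω = 2π × 1703/60 = 178.3 rad/s; P_out = τω = 478.7 × 178.3 = 85352 W
P_in = √3·V_L·I_L·cosφ = 1.732 × 575 × 120 × 0.82 = 97997 W
η = P_out / P_in = 85352 / 97997 = 0.871 = 87.1%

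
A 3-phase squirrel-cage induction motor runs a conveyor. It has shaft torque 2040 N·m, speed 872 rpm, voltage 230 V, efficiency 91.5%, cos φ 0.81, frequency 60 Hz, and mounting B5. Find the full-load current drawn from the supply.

631 A

ω = 2π×872/60 = 91.32 rad/s; P_out = τω = 2040 × 91.32 = 186293 W
P_in = P_out / η = 186293 / 0.915 = 203599 W
I_L = P_in / (√3·V_L·cosφ) = 203599 / (1.732 × 230 × 0.81) = 631 A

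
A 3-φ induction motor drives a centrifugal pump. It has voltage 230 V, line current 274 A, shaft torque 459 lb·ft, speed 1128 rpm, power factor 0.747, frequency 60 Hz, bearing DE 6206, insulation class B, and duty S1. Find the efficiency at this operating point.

τ = 459 lb·ft × 1.356 = 622.4 N·m
ω = 2π × 1128/60 = 118.1 rad/s; P_out = τω = 622.4 × 118.1 = 73505 W
P_in = √3·V_L·I_L·cosφ = 1.732 × 230 × 274 × 0.747 = 81536 W
η = P_out / P_in = 73505 / 81536 = 0.902 = 90.2%

90.2 %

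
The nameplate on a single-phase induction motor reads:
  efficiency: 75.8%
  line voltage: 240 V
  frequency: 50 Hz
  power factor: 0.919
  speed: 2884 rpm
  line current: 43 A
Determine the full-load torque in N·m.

23.8 N·m

P_in = V·I·cosφ = 240 × 43 × 0.919 = 9484 W
P_out = η·P_in = 0.758 × 9484 = 7189 W
n = 2884 rpm
ω = 2π×2884/60 = 302 rad/s
τ = P_out/ω = 7189/302 = 23.8 N·m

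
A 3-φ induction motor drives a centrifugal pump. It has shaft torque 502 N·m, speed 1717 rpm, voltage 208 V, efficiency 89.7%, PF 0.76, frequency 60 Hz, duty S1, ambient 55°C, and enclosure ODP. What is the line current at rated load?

ω = 2π×1717/60 = 179.8 rad/s; P_out = τω = 502 × 179.8 = 90260 W
P_in = P_out / η = 90260 / 0.897 = 100624 W
I_L = P_in / (√3·V_L·cosφ) = 100624 / (1.732 × 208 × 0.76) = 368 A

368 A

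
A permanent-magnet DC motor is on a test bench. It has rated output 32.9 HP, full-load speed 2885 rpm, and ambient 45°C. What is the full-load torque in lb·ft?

59.9 lb·ft

P_out = 32.9 × 746 = 24543 W
ω = 2π × 2885/60 = 302.1 rad/s
τ = P_out/ω = 24543/302.1 = 81.24 N·m
In lb·ft: 81.24/1.356 = 59.9 lb·ft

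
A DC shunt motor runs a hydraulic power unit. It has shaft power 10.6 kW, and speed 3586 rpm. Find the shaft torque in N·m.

ω = 2π × 3586/60 = 375.5 rad/s
τ = P/ω = 10600/375.5 = 28.2 N·m

28.2 N·m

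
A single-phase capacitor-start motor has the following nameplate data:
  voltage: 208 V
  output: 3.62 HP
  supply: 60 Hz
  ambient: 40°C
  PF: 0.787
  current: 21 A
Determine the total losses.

737 W

P_in = V·I·cosφ = 208×21×0.787 = 3438 W
P_out = 3.62×746 = 2701 W
Losses = P_in − P_out = 3438 − 2701 = 737 W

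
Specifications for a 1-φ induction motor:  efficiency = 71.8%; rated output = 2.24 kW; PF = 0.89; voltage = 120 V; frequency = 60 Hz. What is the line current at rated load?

29.2 A

P_out = 2.24 kW = 2240 W
P_in = P_out / η = 2240 / 0.718 = 3120 W
I = P_in / (V·cosφ) = 3120 / (120 × 0.89) = 29.2 A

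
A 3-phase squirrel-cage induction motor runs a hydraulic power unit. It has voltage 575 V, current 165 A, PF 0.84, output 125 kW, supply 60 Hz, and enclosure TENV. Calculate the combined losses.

13000 W

P_in = √3·V·I·cosφ = 1.732×575×165×0.84 = 138032 W
P_out = 125000 W
Losses = P_in − P_out = 138032 − 125000 = 13032 W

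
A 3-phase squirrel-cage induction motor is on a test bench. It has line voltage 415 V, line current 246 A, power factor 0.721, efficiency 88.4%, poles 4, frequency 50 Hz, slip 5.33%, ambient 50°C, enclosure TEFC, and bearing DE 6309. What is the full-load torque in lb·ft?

P_in = √3·V·I·cosφ = 1.732 × 415 × 246 × 0.721 = 127487 W
P_out = η·P_in = 0.884 × 127487 = 112699 W
n_s = 120×50/4 = 1500 rpm; n = 1500×(1−0.0533) = 1420 rpm
ω = 2π×1420/60 = 148.7 rad/s
τ = P_out/ω = 112699/148.7 = 757.9 N·m
In lb·ft: 757.9/1.356 = 559 lb·ft

559 lb·ft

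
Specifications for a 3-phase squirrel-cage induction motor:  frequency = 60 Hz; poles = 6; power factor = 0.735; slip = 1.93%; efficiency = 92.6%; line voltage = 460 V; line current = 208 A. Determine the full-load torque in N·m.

P_in = √3·V·I·cosφ = 1.732 × 460 × 208 × 0.735 = 121803 W
P_out = η·P_in = 0.926 × 121803 = 112790 W
n_s = 120×60/6 = 1200 rpm; n = 1200×(1−0.0193) = 1177 rpm
ω = 2π×1177/60 = 123.3 rad/s
τ = P_out/ω = 112790/123.3 = 915 N·m

915 N·m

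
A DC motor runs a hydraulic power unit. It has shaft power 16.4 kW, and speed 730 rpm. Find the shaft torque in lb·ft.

ω = 2π × 730/60 = 76.45 rad/s
τ = P/ω = 16400/76.45 = 214.5 N·m
In lb·ft: 214.5/1.356 = 158 lb·ft

158 lb·ft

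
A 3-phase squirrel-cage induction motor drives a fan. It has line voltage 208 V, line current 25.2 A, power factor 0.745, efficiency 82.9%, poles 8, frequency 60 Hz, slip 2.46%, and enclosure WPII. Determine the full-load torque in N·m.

P_in = √3·V·I·cosφ = 1.732 × 208 × 25.2 × 0.745 = 6763 W
P_out = η·P_in = 0.829 × 6763 = 5607 W
n_s = 120×60/8 = 900 rpm; n = 900×(1−0.0246) = 878 rpm
ω = 2π×878/60 = 91.94 rad/s
τ = P_out/ω = 5607/91.94 = 61 N·m

61 N·m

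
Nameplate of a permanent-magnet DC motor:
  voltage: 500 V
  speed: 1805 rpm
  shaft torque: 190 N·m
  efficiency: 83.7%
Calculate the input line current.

85.8 A

ω = 2π×1805/60 = 189 rad/s; P_out = τω = 190 × 189 = 35910 W
P_in = P_out / η = 35910 / 0.837 = 42903 W
I = P_in / V = 42903 / 500 = 85.8 A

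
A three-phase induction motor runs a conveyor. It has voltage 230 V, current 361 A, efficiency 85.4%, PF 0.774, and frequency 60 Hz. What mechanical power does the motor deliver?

95.1 kW

P_in = √3·V·I·cosφ = 1.732 × 230 × 361 × 0.774 = 111307 W
P_out = η·P_in = 0.854 × 111307 = 95056 W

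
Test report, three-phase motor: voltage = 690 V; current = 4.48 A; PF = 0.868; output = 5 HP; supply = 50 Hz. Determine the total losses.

P_in = √3·V·I·cosφ = 1.732×690×4.48×0.868 = 4647 W
P_out = 5×746 = 3730 W
Losses = P_in − P_out = 4647 − 3730 = 917 W

917 W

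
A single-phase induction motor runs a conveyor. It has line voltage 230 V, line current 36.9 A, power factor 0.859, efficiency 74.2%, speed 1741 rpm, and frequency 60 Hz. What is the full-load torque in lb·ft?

P_in = V·I·cosφ = 230 × 36.9 × 0.859 = 7290 W
P_out = η·P_in = 0.742 × 7290 = 5409 W
n = 1741 rpm
ω = 2π×1741/60 = 182.3 rad/s
τ = P_out/ω = 5409/182.3 = 29.67 N·m
In lb·ft: 29.67/1.356 = 21.9 lb·ft

21.9 lb·ft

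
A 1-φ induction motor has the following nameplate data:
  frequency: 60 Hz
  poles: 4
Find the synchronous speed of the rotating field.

1800 rpm

n_s = 120f/p = 120×60/4 = 1800 rpm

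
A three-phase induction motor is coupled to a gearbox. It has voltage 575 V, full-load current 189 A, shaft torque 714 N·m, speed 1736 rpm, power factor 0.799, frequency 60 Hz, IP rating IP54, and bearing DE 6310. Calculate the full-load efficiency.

ω = 2π × 1736/60 = 181.8 rad/s; P_out = τω = 714 × 181.8 = 129805 W
P_in = √3·V_L·I_L·cosφ = 1.732 × 575 × 189 × 0.799 = 150392 W
η = P_out / P_in = 129805 / 150392 = 0.863 = 86.3%

86.3 %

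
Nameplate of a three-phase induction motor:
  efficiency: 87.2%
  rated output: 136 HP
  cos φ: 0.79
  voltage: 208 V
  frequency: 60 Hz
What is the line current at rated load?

P_out = 136 × 746 = 101456 W
P_in = P_out / η = 101456 / 0.872 = 116349 W
I_L = P_in / (√3·V_L·cosφ) = 116349 / (1.732 × 208 × 0.79) = 409 A

409 A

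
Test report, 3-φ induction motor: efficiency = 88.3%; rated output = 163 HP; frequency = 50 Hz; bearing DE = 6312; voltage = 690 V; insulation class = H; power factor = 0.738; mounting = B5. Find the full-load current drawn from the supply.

156 A

P_out = 163 × 746 = 121598 W
P_in = P_out / η = 121598 / 0.883 = 137710 W
I_L = P_in / (√3·V_L·cosφ) = 137710 / (1.732 × 690 × 0.738) = 156 A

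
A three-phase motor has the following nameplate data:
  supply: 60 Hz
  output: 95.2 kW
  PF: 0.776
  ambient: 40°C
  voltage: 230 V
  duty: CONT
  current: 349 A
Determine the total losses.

12.7 kW

P_in = √3·V·I·cosφ = 1.732×230×349×0.776 = 107885 W
P_out = 95200 W
Losses = P_in − P_out = 107885 − 95200 = 12685 W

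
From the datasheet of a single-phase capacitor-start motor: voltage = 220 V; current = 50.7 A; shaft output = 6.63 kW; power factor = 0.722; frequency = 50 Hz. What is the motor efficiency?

P_out = 6.63 kW = 6630 W
P_in = V·I·cosφ = 220 × 50.7 × 0.722 = 8053 W
η = P_out / P_in = 6630 / 8053 = 0.823 = 82.3%

82.3 %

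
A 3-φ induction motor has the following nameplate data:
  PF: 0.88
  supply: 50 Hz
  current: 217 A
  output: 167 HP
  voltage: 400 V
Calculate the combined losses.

P_in = √3·V·I·cosφ = 1.732×400×217×0.88 = 132297 W
P_out = 167×746 = 124582 W
Losses = P_in − P_out = 132297 − 124582 = 7715 W

7.72 kW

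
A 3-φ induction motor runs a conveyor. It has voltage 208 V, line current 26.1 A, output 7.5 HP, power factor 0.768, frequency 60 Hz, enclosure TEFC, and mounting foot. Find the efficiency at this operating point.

P_out = 7.5 × 746 = 5595 W
P_in = √3·V_L·I_L·cosφ = 1.732 × 208 × 26.1 × 0.768 = 7221 W
η = P_out / P_in = 5595 / 7221 = 0.775 = 77.5%

77.5 %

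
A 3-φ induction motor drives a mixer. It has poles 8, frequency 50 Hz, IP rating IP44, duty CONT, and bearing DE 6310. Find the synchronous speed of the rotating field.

750 rpm

n_s = 120f/p = 120×50/8 = 750 rpm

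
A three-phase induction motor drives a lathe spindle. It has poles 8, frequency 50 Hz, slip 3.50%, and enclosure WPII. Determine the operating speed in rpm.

724 rpm

n_s = 120f/p = 120×50/8 = 750 rpm
n = n_s(1 − s) = 750 × (1 − 0.035) = 724 rpm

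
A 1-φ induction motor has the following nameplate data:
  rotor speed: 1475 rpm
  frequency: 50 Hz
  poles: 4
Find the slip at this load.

1.7 %

n_s = 120f/p = 120×50/4 = 1500 rpm
s = (n_s − n)/n_s = (1500 − 1475)/1500 = 0.0167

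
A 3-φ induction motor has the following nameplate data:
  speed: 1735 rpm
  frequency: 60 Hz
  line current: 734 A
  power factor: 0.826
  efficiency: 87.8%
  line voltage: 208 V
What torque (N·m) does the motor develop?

P_in = √3·V·I·cosφ = 1.732 × 208 × 734 × 0.826 = 218417 W
P_out = η·P_in = 0.878 × 218417 = 191770 W
n = 1735 rpm
ω = 2π×1735/60 = 181.7 rad/s
τ = P_out/ω = 191770/181.7 = 1060 N·m

1060 N·m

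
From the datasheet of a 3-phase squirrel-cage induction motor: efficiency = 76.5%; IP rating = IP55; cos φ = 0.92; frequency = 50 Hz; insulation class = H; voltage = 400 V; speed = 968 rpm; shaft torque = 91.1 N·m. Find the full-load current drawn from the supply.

18.9 A

ω = 2π×968/60 = 101.4 rad/s; P_out = τω = 91.1 × 101.4 = 9238 W
P_in = P_out / η = 9238 / 0.765 = 12076 W
I_L = P_in / (√3·V_L·cosφ) = 12076 / (1.732 × 400 × 0.92) = 18.9 A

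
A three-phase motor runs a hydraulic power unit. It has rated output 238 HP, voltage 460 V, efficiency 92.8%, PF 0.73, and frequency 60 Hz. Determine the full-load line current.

P_out = 238 × 746 = 177548 W
P_in = P_out / η = 177548 / 0.928 = 191323 W
I_L = P_in / (√3·V_L·cosφ) = 191323 / (1.732 × 460 × 0.73) = 329 A

329 A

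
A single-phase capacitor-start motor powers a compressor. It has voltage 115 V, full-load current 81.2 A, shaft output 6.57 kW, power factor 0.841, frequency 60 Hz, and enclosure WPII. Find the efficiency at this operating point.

83.7 %

P_out = 6.57 kW = 6570 W
P_in = V·I·cosφ = 115 × 81.2 × 0.841 = 7853 W
η = P_out / P_in = 6570 / 7853 = 0.837 = 83.7%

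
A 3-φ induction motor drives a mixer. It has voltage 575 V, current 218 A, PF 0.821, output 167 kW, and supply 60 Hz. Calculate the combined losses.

11.2 kW

P_in = √3·V·I·cosφ = 1.732×575×218×0.821 = 178244 W
P_out = 167000 W
Losses = P_in − P_out = 178244 − 167000 = 11244 W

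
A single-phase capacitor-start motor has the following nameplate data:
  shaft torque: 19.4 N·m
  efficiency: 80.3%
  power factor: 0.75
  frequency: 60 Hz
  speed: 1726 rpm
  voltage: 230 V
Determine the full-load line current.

25.3 A

ω = 2π×1726/60 = 180.7 rad/s; P_out = τω = 19.4 × 180.7 = 3506 W
P_in = P_out / η = 3506 / 0.803 = 4366 W
I = P_in / (V·cosφ) = 4366 / (230 × 0.75) = 25.3 A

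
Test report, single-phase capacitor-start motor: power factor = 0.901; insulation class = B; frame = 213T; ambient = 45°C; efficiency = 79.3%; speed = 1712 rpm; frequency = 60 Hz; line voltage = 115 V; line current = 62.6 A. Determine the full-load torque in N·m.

28.7 N·m

P_in = V·I·cosφ = 115 × 62.6 × 0.901 = 6486 W
P_out = η·P_in = 0.793 × 6486 = 5143 W
n = 1712 rpm
ω = 2π×1712/60 = 179.3 rad/s
τ = P_out/ω = 5143/179.3 = 28.7 N·m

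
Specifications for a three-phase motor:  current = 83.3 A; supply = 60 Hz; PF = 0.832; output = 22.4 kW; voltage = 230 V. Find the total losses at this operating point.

5.21 kW

P_in = √3·V·I·cosφ = 1.732×230×83.3×0.832 = 27609 W
P_out = 22400 W
Losses = P_in − P_out = 27609 − 22400 = 5209 W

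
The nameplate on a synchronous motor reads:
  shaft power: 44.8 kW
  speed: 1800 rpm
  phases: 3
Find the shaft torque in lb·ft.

175 lb·ft

ω = 2π × 1800/60 = 188.5 rad/s
τ = P/ω = 44800/188.5 = 237.7 N·m
In lb·ft: 237.7/1.356 = 175 lb·ft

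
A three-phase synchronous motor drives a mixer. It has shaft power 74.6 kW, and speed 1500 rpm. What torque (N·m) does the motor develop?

475 N·m

ω = 2π × 1500/60 = 157.1 rad/s
τ = P/ω = 74600/157.1 = 475 N·m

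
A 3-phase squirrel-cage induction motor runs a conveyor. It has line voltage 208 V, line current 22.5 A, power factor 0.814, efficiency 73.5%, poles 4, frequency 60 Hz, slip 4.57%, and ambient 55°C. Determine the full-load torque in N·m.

27 N·m

P_in = √3·V·I·cosφ = 1.732 × 208 × 22.5 × 0.814 = 6598 W
P_out = η·P_in = 0.735 × 6598 = 4850 W
n_s = 120×60/4 = 1800 rpm; n = 1800×(1−0.0457) = 1718 rpm
ω = 2π×1718/60 = 179.9 rad/s
τ = P_out/ω = 4850/179.9 = 27 N·m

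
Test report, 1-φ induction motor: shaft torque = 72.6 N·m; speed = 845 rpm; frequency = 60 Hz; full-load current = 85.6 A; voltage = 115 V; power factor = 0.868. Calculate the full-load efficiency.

75.2 %

ω = 2π × 845/60 = 88.49 rad/s; P_out = τω = 72.6 × 88.49 = 6424 W
P_in = V·I·cosφ = 115 × 85.6 × 0.868 = 8545 W
η = P_out / P_in = 6424 / 8545 = 0.752 = 75.2%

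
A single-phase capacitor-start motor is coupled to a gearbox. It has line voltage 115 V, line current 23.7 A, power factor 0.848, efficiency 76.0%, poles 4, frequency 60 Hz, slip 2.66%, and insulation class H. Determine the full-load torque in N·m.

P_in = V·I·cosφ = 115 × 23.7 × 0.848 = 2311 W
P_out = η·P_in = 0.76 × 2311 = 1756 W
n_s = 120×60/4 = 1800 rpm; n = 1800×(1−0.0266) = 1752 rpm
ω = 2π×1752/60 = 183.5 rad/s
τ = P_out/ω = 1756/183.5 = 9.57 N·m

9.57 N·m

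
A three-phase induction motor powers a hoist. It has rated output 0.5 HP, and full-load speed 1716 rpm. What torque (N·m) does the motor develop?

2.08 N·m

P_out = 0.5 × 746 = 373 W
ω = 2π × 1716/60 = 179.7 rad/s
τ = P_out/ω = 373/179.7 = 2.08 N·m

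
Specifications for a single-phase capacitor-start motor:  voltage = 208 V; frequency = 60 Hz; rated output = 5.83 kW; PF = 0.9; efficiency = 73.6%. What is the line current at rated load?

P_out = 5.83 kW = 5830 W
P_in = P_out / η = 5830 / 0.736 = 7921 W
I = P_in / (V·cosφ) = 7921 / (208 × 0.9) = 42.3 A

42.3 A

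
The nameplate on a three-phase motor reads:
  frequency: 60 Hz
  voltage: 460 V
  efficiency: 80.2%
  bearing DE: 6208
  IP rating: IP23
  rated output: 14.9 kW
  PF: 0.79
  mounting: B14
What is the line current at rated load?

P_out = 14.9 kW = 14900 W
P_in = P_out / η = 14900 / 0.802 = 18579 W
I_L = P_in / (√3·V_L·cosφ) = 18579 / (1.732 × 460 × 0.79) = 29.5 A

29.5 A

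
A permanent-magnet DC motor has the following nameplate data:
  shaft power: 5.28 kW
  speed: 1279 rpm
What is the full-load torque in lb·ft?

29.1 lb·ft

ω = 2π × 1279/60 = 133.9 rad/s
τ = P/ω = 5280/133.9 = 39.43 N·m
In lb·ft: 39.43/1.356 = 29.1 lb·ft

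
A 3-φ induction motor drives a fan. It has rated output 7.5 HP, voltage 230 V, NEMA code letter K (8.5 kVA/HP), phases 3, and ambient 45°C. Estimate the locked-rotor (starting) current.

160 A

S_LR = 8.5 × 7.5 = 63.75 kVA
I_LR = S_LR/(√3·V_L) = 63750/(1.732×230) = 160 A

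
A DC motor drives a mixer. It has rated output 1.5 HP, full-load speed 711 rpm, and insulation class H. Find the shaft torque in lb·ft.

P_out = 1.5 × 746 = 1119 W
ω = 2π × 711/60 = 74.46 rad/s
τ = P_out/ω = 1119/74.46 = 15.03 N·m
In lb·ft: 15.03/1.356 = 11.1 lb·ft

11.1 lb·ft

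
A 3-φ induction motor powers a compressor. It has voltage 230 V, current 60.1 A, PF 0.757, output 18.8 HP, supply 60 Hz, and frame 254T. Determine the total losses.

P_in = √3·V·I·cosφ = 1.732×230×60.1×0.757 = 18124 W
P_out = 18.8×746 = 14025 W
Losses = P_in − P_out = 18124 − 14025 = 4099 W

4100 W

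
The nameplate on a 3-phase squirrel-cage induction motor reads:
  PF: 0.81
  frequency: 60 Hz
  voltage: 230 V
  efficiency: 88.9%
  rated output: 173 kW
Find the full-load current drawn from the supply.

603 A

P_out = 173 kW = 173000 W
P_in = P_out / η = 173000 / 0.889 = 194601 W
I_L = P_in / (√3·V_L·cosφ) = 194601 / (1.732 × 230 × 0.81) = 603 A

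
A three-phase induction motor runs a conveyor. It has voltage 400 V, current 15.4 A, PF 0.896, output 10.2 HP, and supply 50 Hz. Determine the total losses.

1950 W

P_in = √3·V·I·cosφ = 1.732×400×15.4×0.896 = 9560 W
P_out = 10.2×746 = 7609 W
Losses = P_in − P_out = 9560 − 7609 = 1951 W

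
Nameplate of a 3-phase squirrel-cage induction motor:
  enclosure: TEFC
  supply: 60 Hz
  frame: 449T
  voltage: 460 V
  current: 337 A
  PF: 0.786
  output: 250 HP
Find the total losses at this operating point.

24.5 kW

P_in = √3·V·I·cosφ = 1.732×460×337×0.786 = 211037 W
P_out = 250×746 = 186500 W
Losses = P_in − P_out = 211037 − 186500 = 24537 W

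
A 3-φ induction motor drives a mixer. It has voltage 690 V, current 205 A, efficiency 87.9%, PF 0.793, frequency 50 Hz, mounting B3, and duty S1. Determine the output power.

P_in = √3·V·I·cosφ = 1.732 × 690 × 205 × 0.793 = 194278 W
P_out = η·P_in = 0.879 × 194278 = 170770 W

171 kW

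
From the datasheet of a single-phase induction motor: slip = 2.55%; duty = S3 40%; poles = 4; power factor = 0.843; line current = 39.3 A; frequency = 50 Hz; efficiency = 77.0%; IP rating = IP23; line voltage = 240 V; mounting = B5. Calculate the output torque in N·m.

40 N·m

P_in = V·I·cosφ = 240 × 39.3 × 0.843 = 7951 W
P_out = η·P_in = 0.77 × 7951 = 6122 W
n_s = 120×50/4 = 1500 rpm; n = 1500×(1−0.0255) = 1462 rpm
ω = 2π×1462/60 = 153.1 rad/s
τ = P_out/ω = 6122/153.1 = 40 N·m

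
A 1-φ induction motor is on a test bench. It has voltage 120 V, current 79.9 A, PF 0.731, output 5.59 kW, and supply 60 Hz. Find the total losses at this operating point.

1.42 kW

P_in = V·I·cosφ = 120×79.9×0.731 = 7009 W
P_out = 5590 W
Losses = P_in − P_out = 7009 − 5590 = 1419 W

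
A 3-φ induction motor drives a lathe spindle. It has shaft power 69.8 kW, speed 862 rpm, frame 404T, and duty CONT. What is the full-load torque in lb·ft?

ω = 2π × 862/60 = 90.27 rad/s
τ = P/ω = 69800/90.27 = 773.2 N·m
In lb·ft: 773.2/1.356 = 570 lb·ft

570 lb·ft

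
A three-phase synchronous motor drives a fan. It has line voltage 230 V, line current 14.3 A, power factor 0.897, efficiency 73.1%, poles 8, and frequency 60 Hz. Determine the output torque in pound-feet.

P_in = √3·V·I·cosφ = 1.732 × 230 × 14.3 × 0.897 = 5110 W
P_out = η·P_in = 0.731 × 5110 = 3735 W
n = n_s = 120×60/8 = 900 rpm (synchronous)
ω = 2π×900/60 = 94.25 rad/s
τ = P_out/ω = 3735/94.25 = 39.63 N·m
In lb·ft: 39.63/1.356 = 29.2 lb·ft

29.2 lb·ft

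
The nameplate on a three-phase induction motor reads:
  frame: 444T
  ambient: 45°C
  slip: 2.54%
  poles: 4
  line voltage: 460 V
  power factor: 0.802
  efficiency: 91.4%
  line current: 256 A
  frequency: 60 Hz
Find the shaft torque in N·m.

814 N·m

P_in = √3·V·I·cosφ = 1.732 × 460 × 256 × 0.802 = 163576 W
P_out = η·P_in = 0.914 × 163576 = 149508 W
n_s = 120×60/4 = 1800 rpm; n = 1800×(1−0.0254) = 1754 rpm
ω = 2π×1754/60 = 183.7 rad/s
τ = P_out/ω = 149508/183.7 = 814 N·m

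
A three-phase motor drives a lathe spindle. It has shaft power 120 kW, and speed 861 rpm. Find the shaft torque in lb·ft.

ω = 2π × 861/60 = 90.16 rad/s
τ = P/ω = 120000/90.16 = 1331 N·m
In lb·ft: 1331/1.356 = 982 lb·ft

982 lb·ft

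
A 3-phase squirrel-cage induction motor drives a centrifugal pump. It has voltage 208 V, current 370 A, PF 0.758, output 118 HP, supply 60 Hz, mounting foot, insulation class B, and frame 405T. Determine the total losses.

P_in = √3·V·I·cosφ = 1.732×208×370×0.758 = 101037 W
P_out = 118×746 = 88028 W
Losses = P_in − P_out = 101037 − 88028 = 13009 W

13 kW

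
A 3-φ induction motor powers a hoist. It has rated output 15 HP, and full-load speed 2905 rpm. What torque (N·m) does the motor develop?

P_out = 15 × 746 = 11190 W
ω = 2π × 2905/60 = 304.2 rad/s
τ = P_out/ω = 11190/304.2 = 36.8 N·m

36.8 N·m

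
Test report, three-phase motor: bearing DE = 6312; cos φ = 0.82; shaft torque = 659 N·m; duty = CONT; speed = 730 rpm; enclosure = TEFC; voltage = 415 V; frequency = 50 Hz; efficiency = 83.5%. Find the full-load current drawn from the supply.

ω = 2π×730/60 = 76.45 rad/s; P_out = τω = 659 × 76.45 = 50381 W
P_in = P_out / η = 50381 / 0.835 = 60337 W
I_L = P_in / (√3·V_L·cosφ) = 60337 / (1.732 × 415 × 0.82) = 102 A

102 A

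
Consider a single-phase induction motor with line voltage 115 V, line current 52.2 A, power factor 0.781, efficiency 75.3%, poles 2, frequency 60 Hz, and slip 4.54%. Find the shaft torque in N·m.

9.81 N·m

P_in = V·I·cosφ = 115 × 52.2 × 0.781 = 4688 W
P_out = η·P_in = 0.753 × 4688 = 3530 W
n_s = 120×60/2 = 3600 rpm; n = 3600×(1−0.0454) = 3437 rpm
ω = 2π×3437/60 = 359.9 rad/s
τ = P_out/ω = 3530/359.9 = 9.81 N·m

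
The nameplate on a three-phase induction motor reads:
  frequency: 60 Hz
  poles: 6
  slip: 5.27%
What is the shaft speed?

n_s = 120f/p = 120×60/6 = 1200 rpm
n = n_s(1 − s) = 1200 × (1 − 0.0527) = 1137 rpm

1137 rpm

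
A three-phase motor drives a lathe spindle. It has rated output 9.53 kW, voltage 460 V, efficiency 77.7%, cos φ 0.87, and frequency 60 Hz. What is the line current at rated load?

P_out = 9.53 kW = 9530 W
P_in = P_out / η = 9530 / 0.777 = 12265 W
I_L = P_in / (√3·V_L·cosφ) = 12265 / (1.732 × 460 × 0.87) = 17.7 A

17.7 A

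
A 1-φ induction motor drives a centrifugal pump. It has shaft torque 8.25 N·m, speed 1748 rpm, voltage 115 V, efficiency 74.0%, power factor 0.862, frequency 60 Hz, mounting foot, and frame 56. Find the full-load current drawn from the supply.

ω = 2π×1748/60 = 183.1 rad/s; P_out = τω = 8.25 × 183.1 = 1511 W
P_in = P_out / η = 1511 / 0.740 = 2042 W
I = P_in / (V·cosφ) = 2042 / (115 × 0.862) = 20.6 A

20.6 A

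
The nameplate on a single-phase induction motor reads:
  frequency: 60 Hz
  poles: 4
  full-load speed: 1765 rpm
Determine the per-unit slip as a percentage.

n_s = 120f/p = 120×60/4 = 1800 rpm
s = (n_s − n)/n_s = (1800 − 1765)/1800 = 0.0194

1.9 %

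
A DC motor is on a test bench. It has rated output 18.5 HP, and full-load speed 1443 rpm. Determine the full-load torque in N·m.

P_out = 18.5 × 746 = 13801 W
ω = 2π × 1443/60 = 151.1 rad/s
τ = P_out/ω = 13801/151.1 = 91.3 N·m

91.3 N·m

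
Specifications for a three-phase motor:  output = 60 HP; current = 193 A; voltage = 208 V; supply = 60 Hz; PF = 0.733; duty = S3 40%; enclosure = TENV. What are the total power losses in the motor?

6.21 kW

P_in = √3·V·I·cosφ = 1.732×208×193×0.733 = 50965 W
P_out = 60×746 = 44760 W
Losses = P_in − P_out = 50965 − 44760 = 6205 W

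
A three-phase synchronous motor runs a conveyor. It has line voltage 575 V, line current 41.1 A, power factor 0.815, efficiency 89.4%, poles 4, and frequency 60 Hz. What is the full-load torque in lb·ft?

P_in = √3·V·I·cosφ = 1.732 × 575 × 41.1 × 0.815 = 33359 W
P_out = η·P_in = 0.894 × 33359 = 29823 W
n = n_s = 120×60/4 = 1800 rpm (synchronous)
ω = 2π×1800/60 = 188.5 rad/s
τ = P_out/ω = 29823/188.5 = 158.2 N·m
In lb·ft: 158.2/1.356 = 117 lb·ft

117 lb·ft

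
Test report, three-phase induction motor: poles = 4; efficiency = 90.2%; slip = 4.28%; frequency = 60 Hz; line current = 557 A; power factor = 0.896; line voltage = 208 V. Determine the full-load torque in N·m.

899 N·m

P_in = √3·V·I·cosφ = 1.732 × 208 × 557 × 0.896 = 179794 W
P_out = η·P_in = 0.902 × 179794 = 162174 W
n_s = 120×60/4 = 1800 rpm; n = 1800×(1−0.0428) = 1723 rpm
ω = 2π×1723/60 = 180.4 rad/s
τ = P_out/ω = 162174/180.4 = 899 N·m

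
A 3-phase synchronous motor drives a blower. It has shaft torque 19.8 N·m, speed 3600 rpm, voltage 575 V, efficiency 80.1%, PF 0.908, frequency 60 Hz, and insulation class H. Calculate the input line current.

10.3 A

ω = 2π×3600/60 = 377 rad/s; P_out = τω = 19.8 × 377 = 7465 W
P_in = P_out / η = 7465 / 0.801 = 9320 W
I_L = P_in / (√3·V_L·cosφ) = 9320 / (1.732 × 575 × 0.908) = 10.3 A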